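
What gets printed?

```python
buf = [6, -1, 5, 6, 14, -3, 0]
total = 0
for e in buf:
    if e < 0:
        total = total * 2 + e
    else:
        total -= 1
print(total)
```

e=6: not <0, total = 0-1 = -1
e=-1: <0, total = (-1)*2+(-1) = -3
e=5: not <0, total = (-3)-1 = -4
e=6: not <0, total = (-4)-1 = -5
e=14: not <0, total = (-5)-1 = -6
e=-3: <0, total = (-6)*2+(-3) = -15
e=0: not <0, total = (-15)-1 = -16

-16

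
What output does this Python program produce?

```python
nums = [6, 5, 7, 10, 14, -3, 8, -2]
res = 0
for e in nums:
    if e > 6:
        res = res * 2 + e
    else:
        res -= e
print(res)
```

e=6: not >6, res = 0-6 = -6
e=5: not >6, res = (-6)-5 = -11
e=7: >6, res = (-11)*2+7 = -15
e=10: >6, res = (-15)*2+10 = -20
e=14: >6, res = (-20)*2+14 = -26
e=-3: not >6, res = (-26)-(-3) = -23
e=8: >6, res = (-23)*2+8 = -38
e=-2: not >6, res = (-38)-(-2) = -36

-36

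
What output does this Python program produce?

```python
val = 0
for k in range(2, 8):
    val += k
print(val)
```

27

k=2: val = 0+2 = 2
k=3: val = 2+3 = 5
k=4: val = 5+4 = 9
k=5: val = 9+5 = 14
k=6: val = 14+6 = 20
k=7: val = 20+7 = 27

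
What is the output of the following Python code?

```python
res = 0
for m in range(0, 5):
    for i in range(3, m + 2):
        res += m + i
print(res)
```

42

m=2,i=3: res = 0+5 = 5
m=3,i=3: res = 5+6 = 11
m=3,i=4: res = 11+7 = 18
m=4,i=3: res = 18+7 = 25
m=4,i=4: res = 25+8 = 33
m=4,i=5: res = 33+9 = 42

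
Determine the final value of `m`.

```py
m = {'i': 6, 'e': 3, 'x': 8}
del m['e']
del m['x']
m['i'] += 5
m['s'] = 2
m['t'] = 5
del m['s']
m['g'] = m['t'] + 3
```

{'i': 11, 't': 5, 'g': 8}

del 'e' → {'i': 6, 'x': 8}
del 'x' → {'i': 6}
m['i'] = 6+5 = 11 → {'i': 11}
m['s'] = 2 → {'i': 11, 's': 2}
m['t'] = 5 → {'i': 11, 's': 2, 't': 5}
del 's' → {'i': 11, 't': 5}
m['g'] = m['t']+3 = 8 → {'i': 11, 't': 5, 'g': 8}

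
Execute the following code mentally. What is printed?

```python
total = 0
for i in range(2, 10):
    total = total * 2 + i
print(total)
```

757

i=2: total = 0*2+2 = 2
i=3: total = 2*2+3 = 7
i=4: total = 7*2+4 = 18
i=5: total = 18*2+5 = 41
i=6: total = 41*2+6 = 88
i=7: total = 88*2+7 = 183
i=8: total = 183*2+8 = 374
i=9: total = 374*2+9 = 757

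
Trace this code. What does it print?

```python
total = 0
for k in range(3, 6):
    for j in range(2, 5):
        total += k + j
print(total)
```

63

k=3,j=2: total = 0+5 = 5
k=3,j=3: total = 5+6 = 11
k=3,j=4: total = 11+7 = 18
k=4,j=2: total = 18+6 = 24
k=4,j=3: total = 24+7 = 31
k=4,j=4: total = 31+8 = 39
k=5,j=2: total = 39+7 = 46
k=5,j=3: total = 46+8 = 54
k=5,j=4: total = 54+9 = 63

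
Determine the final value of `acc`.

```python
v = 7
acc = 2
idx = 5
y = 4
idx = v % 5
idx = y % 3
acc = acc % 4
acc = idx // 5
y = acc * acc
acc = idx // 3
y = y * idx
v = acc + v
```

0

idx = 7%5 = 2
idx = 4%3 = 1
acc = 2%4 = 2
acc = 1//5 = 0
y = 0*0 = 0
acc = 1//3 = 0
y = 0*1 = 0
v = 0+7 = 7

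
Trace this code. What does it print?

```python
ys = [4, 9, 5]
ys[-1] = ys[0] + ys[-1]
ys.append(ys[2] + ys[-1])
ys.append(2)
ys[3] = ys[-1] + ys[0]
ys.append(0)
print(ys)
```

[4, 9, 9, 6, 2, 0]

ys[-1] = ys[0]+ys[-1] = 4+5 = 9 → [4, 9, 9]
append ys[2]+ys[-1] = 9+9 = 18 → [4, 9, 9, 18]
append 2 → [4, 9, 9, 18, 2]
ys[3] = ys[-1]+ys[0] = 2+4 = 6 → [4, 9, 9, 6, 2]
append 0 → [4, 9, 9, 6, 2, 0]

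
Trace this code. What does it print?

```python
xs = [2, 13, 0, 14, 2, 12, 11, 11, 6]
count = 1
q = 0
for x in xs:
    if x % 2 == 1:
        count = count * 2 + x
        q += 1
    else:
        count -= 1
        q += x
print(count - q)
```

29

x=2: not odd, count = 1-1 = 0; q=2
x=13: odd, count = 0*2+13 = 13; q=3
x=0: not odd, count = 13-1 = 12; q=3
x=14: not odd, count = 12-1 = 11; q=17
x=2: not odd, count = 11-1 = 10; q=19
x=12: not odd, count = 10-1 = 9; q=31
x=11: odd, count = 9*2+11 = 29; q=32
x=11: odd, count = 29*2+11 = 69; q=33
x=6: not odd, count = 69-1 = 68; q=39
count-q = 68-39 = 29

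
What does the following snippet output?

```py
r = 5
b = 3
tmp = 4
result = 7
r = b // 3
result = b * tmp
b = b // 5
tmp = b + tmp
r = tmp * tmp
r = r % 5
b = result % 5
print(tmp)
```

4

r = 3//3 = 1
result = 3*4 = 12
b = 3//5 = 0
tmp = 0+4 = 4
r = 4*4 = 16
r = 16%5 = 1
b = 12%5 = 2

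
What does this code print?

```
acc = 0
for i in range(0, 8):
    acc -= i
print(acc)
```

-28

i=0: acc = 0-0 = 0
i=1: acc = 0-1 = -1
i=2: acc = (-1)-2 = -3
i=3: acc = (-3)-3 = -6
i=4: acc = (-6)-4 = -10
i=5: acc = (-10)-5 = -15
i=6: acc = (-15)-6 = -21
i=7: acc = (-21)-7 = -28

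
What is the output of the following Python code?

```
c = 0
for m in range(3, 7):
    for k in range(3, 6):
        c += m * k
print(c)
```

m=3,k=3: c = 0+9 = 9
m=3,k=4: c = 9+12 = 21
m=3,k=5: c = 21+15 = 36
m=4,k=3: c = 36+12 = 48
m=4,k=4: c = 48+16 = 64
m=4,k=5: c = 64+20 = 84
m=5,k=3: c = 84+15 = 99
m=5,k=4: c = 99+20 = 119
m=5,k=5: c = 119+25 = 144
m=6,k=3: c = 144+18 = 162
m=6,k=4: c = 162+24 = 186
m=6,k=5: c = 186+30 = 216

216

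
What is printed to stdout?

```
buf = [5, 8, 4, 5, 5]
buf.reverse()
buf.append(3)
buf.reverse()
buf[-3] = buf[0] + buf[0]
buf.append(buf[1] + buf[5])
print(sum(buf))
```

reverse → [5, 5, 4, 8, 5]
append 3 → [5, 5, 4, 8, 5, 3]
reverse → [3, 5, 8, 4, 5, 5]
buf[-3] = buf[0]+buf[0] = 3+3 = 6 → [3, 5, 8, 6, 5, 5]
append buf[1]+buf[5] = 5+5 = 10 → [3, 5, 8, 6, 5, 5, 10]
sum = 42

42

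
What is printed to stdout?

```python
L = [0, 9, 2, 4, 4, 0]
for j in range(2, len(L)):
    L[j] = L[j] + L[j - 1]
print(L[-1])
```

j=2: L[2] = 2+9 = 11 → [0, 9, 11, 4, 4, 0]
j=3: L[3] = 4+11 = 15 → [0, 9, 11, 15, 4, 0]
j=4: L[4] = 4+15 = 19 → [0, 9, 11, 15, 19, 0]
j=5: L[5] = 0+19 = 19 → [0, 9, 11, 15, 19, 19]

19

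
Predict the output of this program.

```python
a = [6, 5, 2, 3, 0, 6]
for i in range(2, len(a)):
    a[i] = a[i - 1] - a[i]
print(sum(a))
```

i=2: a[2] = 5-2 = 3 → [6, 5, 3, 3, 0, 6]
i=3: a[3] = 3-3 = 0 → [6, 5, 3, 0, 0, 6]
i=4: a[4] = 0-0 = 0 → [6, 5, 3, 0, 0, 6]
i=5: a[5] = 0-6 = -6 → [6, 5, 3, 0, 0, -6]
sum = 8

8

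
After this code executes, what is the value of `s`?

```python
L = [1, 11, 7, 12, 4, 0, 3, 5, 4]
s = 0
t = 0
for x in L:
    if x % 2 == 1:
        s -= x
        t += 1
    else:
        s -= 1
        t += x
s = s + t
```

-6

x=1: odd, s = 0-1 = -1; t=1
x=11: odd, s = (-1)-11 = -12; t=2
x=7: odd, s = (-12)-7 = -19; t=3
x=12: not odd, s = (-19)-1 = -20; t=15
x=4: not odd, s = (-20)-1 = -21; t=19
x=0: not odd, s = (-21)-1 = -22; t=19
x=3: odd, s = (-22)-3 = -25; t=20
x=5: odd, s = (-25)-5 = -30; t=21
x=4: not odd, s = (-30)-1 = -31; t=25
s+t = (-31)+25 = -6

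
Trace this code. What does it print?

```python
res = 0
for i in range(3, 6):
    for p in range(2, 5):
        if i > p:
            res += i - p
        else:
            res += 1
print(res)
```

i=3,p=2: 3>2, res = 0+1 = 1
i=3,p=3: not 3>3, res = 1+1 = 2
i=3,p=4: not 3>4, res = 2+1 = 3
i=4,p=2: 4>2, res = 3+2 = 5
i=4,p=3: 4>3, res = 5+1 = 6
i=4,p=4: not 4>4, res = 6+1 = 7
i=5,p=2: 5>2, res = 7+3 = 10
i=5,p=3: 5>3, res = 10+2 = 12
i=5,p=4: 5>4, res = 12+1 = 13

13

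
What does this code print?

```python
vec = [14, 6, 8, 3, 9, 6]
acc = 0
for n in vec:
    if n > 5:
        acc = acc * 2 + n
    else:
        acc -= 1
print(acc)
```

324

n=14: >5, acc = 0*2+14 = 14
n=6: >5, acc = 14*2+6 = 34
n=8: >5, acc = 34*2+8 = 76
n=3: not >5, acc = 76-1 = 75
n=9: >5, acc = 75*2+9 = 159
n=6: >5, acc = 159*2+6 = 324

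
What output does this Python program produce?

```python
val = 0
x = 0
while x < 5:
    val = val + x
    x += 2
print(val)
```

6

x=0: val = 0+0 = 0
x=2: val = 0+2 = 2
x=4: val = 2+4 = 6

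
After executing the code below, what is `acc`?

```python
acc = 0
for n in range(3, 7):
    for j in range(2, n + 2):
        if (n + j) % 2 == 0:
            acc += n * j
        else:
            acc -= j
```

n=3,j=2: odd sum, acc = 0-2 = -2
n=3,j=3: even sum, acc = (-2)+9 = 7
n=3,j=4: odd sum, acc = 7-4 = 3
n=4,j=2: even sum, acc = 3+8 = 11
n=4,j=3: odd sum, acc = 11-3 = 8
n=4,j=4: even sum, acc = 8+16 = 24
n=4,j=5: odd sum, acc = 24-5 = 19
n=5,j=2: odd sum, acc = 19-2 = 17
n=5,j=3: even sum, acc = 17+15 = 32
n=5,j=4: odd sum, acc = 32-4 = 28
n=5,j=5: even sum, acc = 28+25 = 53
n=5,j=6: odd sum, acc = 53-6 = 47
n=6,j=2: even sum, acc = 47+12 = 59
n=6,j=3: odd sum, acc = 59-3 = 56
n=6,j=4: even sum, acc = 56+24 = 80
n=6,j=5: odd sum, acc = 80-5 = 75
n=6,j=6: even sum, acc = 75+36 = 111
n=6,j=7: odd sum, acc = 111-7 = 104

104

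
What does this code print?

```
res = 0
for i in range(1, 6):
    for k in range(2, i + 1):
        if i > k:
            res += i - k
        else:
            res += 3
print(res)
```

22

i=2,k=2: not 2>2, res = 0+3 = 3
i=3,k=2: 3>2, res = 3+1 = 4
i=3,k=3: not 3>3, res = 4+3 = 7
i=4,k=2: 4>2, res = 7+2 = 9
i=4,k=3: 4>3, res = 9+1 = 10
i=4,k=4: not 4>4, res = 10+3 = 13
i=5,k=2: 5>2, res = 13+3 = 16
i=5,k=3: 5>3, res = 16+2 = 18
i=5,k=4: 5>4, res = 18+1 = 19
i=5,k=5: not 5>5, res = 19+3 = 22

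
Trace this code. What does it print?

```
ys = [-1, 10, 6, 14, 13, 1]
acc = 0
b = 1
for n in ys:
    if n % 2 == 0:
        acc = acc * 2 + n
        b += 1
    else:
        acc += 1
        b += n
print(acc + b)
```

93

n=-1: not even, acc = 0+1 = 1; b=0
n=10: even, acc = 1*2+10 = 12; b=1
n=6: even, acc = 12*2+6 = 30; b=2
n=14: even, acc = 30*2+14 = 74; b=3
n=13: not even, acc = 74+1 = 75; b=16
n=1: not even, acc = 75+1 = 76; b=17
acc+b = 76+17 = 93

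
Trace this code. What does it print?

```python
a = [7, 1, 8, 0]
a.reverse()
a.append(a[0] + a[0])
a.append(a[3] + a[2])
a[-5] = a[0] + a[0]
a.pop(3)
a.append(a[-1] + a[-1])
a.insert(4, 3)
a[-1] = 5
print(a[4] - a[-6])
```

3

reverse → [0, 8, 1, 7]
append a[0]+a[0] = 0+0 = 0 → [0, 8, 1, 7, 0]
append a[3]+a[2] = 7+1 = 8 → [0, 8, 1, 7, 0, 8]
a[-5] = a[0]+a[0] = 0+0 = 0 → [0, 0, 1, 7, 0, 8]
pop(3) removes 7 → [0, 0, 1, 0, 8]
append a[-1]+a[-1] = 8+8 = 16 → [0, 0, 1, 0, 8, 16]
insert 3 at 4 → [0, 0, 1, 0, 3, 8, 16]
a[-1] = 5 → [0, 0, 1, 0, 3, 8, 5]
a[4]-a[-6] = 3-0 = 3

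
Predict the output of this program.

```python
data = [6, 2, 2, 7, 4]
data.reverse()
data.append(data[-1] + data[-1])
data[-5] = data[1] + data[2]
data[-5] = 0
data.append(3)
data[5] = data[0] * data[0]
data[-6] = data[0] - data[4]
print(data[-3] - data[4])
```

0

reverse → [4, 7, 2, 2, 6]
append data[-1]+data[-1] = 6+6 = 12 → [4, 7, 2, 2, 6, 12]
data[-5] = data[1]+data[2] = 7+2 = 9 → [4, 9, 2, 2, 6, 12]
data[-5] = 0 → [4, 0, 2, 2, 6, 12]
append 3 → [4, 0, 2, 2, 6, 12, 3]
data[5] = data[0]*data[0] = 4*4 = 16 → [4, 0, 2, 2, 6, 16, 3]
data[-6] = data[0]-data[4] = 4-6 = -2 → [4, -2, 2, 2, 6, 16, 3]
data[-3]-data[4] = 6-6 = 0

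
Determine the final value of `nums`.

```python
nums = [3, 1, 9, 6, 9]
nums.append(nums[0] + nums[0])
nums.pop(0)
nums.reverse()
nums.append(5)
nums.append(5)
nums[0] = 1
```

[1, 9, 6, 9, 1, 5, 5]

append nums[0]+nums[0] = 3+3 = 6 → [3, 1, 9, 6, 9, 6]
pop(0) removes 3 → [1, 9, 6, 9, 6]
reverse → [6, 9, 6, 9, 1]
append 5 → [6, 9, 6, 9, 1, 5]
append 5 → [6, 9, 6, 9, 1, 5, 5]
nums[0] = 1 → [1, 9, 6, 9, 1, 5, 5]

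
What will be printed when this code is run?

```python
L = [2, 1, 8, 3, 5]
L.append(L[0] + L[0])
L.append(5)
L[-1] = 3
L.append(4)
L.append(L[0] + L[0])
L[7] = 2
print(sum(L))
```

append L[0]+L[0] = 2+2 = 4 → [2, 1, 8, 3, 5, 4]
append 5 → [2, 1, 8, 3, 5, 4, 5]
L[-1] = 3 → [2, 1, 8, 3, 5, 4, 3]
append 4 → [2, 1, 8, 3, 5, 4, 3, 4]
append L[0]+L[0] = 2+2 = 4 → [2, 1, 8, 3, 5, 4, 3, 4, 4]
L[7] = 2 → [2, 1, 8, 3, 5, 4, 3, 2, 4]
sum = 32

32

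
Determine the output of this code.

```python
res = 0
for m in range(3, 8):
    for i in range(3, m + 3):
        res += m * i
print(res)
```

725

m=3,i=3: res = 0+9 = 9
m=3,i=4: res = 9+12 = 21
m=3,i=5: res = 21+15 = 36
m=4,i=3: res = 36+12 = 48
m=4,i=4: res = 48+16 = 64
m=4,i=5: res = 64+20 = 84
m=4,i=6: res = 84+24 = 108
m=5,i=3: res = 108+15 = 123
m=5,i=4: res = 123+20 = 143
m=5,i=5: res = 143+25 = 168
m=5,i=6: res = 168+30 = 198
m=5,i=7: res = 198+35 = 233
m=6,i=3: res = 233+18 = 251
m=6,i=4: res = 251+24 = 275
m=6,i=5: res = 275+30 = 305
m=6,i=6: res = 305+36 = 341
m=6,i=7: res = 341+42 = 383
m=6,i=8: res = 383+48 = 431
m=7,i=3: res = 431+21 = 452
m=7,i=4: res = 452+28 = 480
m=7,i=5: res = 480+35 = 515
m=7,i=6: res = 515+42 = 557
m=7,i=7: res = 557+49 = 606
m=7,i=8: res = 606+56 = 662
m=7,i=9: res = 662+63 = 725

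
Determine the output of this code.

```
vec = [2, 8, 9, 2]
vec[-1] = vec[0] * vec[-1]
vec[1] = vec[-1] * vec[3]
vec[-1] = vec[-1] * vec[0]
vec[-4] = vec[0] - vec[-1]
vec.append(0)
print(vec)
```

vec[-1] = vec[0]*vec[-1] = 2*2 = 4 → [2, 8, 9, 4]
vec[1] = vec[-1]*vec[3] = 4*4 = 16 → [2, 16, 9, 4]
vec[-1] = vec[-1]*vec[0] = 4*2 = 8 → [2, 16, 9, 8]
vec[-4] = vec[0]-vec[-1] = 2-8 = -6 → [-6, 16, 9, 8]
append 0 → [-6, 16, 9, 8, 0]

[-6, 16, 9, 8, 0]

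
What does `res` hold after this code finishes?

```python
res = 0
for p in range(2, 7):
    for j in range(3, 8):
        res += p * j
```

p=2,j=3: res = 0+6 = 6
p=2,j=4: res = 6+8 = 14
p=2,j=5: res = 14+10 = 24
p=2,j=6: res = 24+12 = 36
p=2,j=7: res = 36+14 = 50
p=3,j=3: res = 50+9 = 59
p=3,j=4: res = 59+12 = 71
p=3,j=5: res = 71+15 = 86
p=3,j=6: res = 86+18 = 104
p=3,j=7: res = 104+21 = 125
p=4,j=3: res = 125+12 = 137
p=4,j=4: res = 137+16 = 153
p=4,j=5: res = 153+20 = 173
p=4,j=6: res = 173+24 = 197
p=4,j=7: res = 197+28 = 225
p=5,j=3: res = 225+15 = 240
p=5,j=4: res = 240+20 = 260
p=5,j=5: res = 260+25 = 285
p=5,j=6: res = 285+30 = 315
p=5,j=7: res = 315+35 = 350
p=6,j=3: res = 350+18 = 368
p=6,j=4: res = 368+24 = 392
p=6,j=5: res = 392+30 = 422
p=6,j=6: res = 422+36 = 458
p=6,j=7: res = 458+42 = 500

500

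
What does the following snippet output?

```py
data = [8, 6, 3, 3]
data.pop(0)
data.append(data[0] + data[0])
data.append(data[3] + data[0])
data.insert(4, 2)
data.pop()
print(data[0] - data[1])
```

3

pop(0) removes 8 → [6, 3, 3]
append data[0]+data[0] = 6+6 = 12 → [6, 3, 3, 12]
append data[3]+data[0] = 12+6 = 18 → [6, 3, 3, 12, 18]
insert 2 at 4 → [6, 3, 3, 12, 2, 18]
pop() removes 18 → [6, 3, 3, 12, 2]
data[0]-data[1] = 6-3 = 3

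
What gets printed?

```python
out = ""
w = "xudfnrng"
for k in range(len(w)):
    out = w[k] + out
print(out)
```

k=0: prepend 'x' → 'x'
k=1: prepend 'u' → 'ux'
k=2: prepend 'd' → 'dux'
k=3: prepend 'f' → 'fdux'
k=4: prepend 'n' → 'nfdux'
k=5: prepend 'r' → 'rnfdux'
k=6: prepend 'n' → 'nrnfdux'
k=7: prepend 'g' → 'gnrnfdux'

gnrnfdux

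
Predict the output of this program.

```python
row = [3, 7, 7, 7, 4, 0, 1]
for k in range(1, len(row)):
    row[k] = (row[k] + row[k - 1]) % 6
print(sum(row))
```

k=1: row[1] = (7+3)%6 = 4 → [3, 4, 7, 7, 4, 0, 1]
k=2: row[2] = (7+4)%6 = 5 → [3, 4, 5, 7, 4, 0, 1]
k=3: row[3] = (7+5)%6 = 0 → [3, 4, 5, 0, 4, 0, 1]
k=4: row[4] = (4+0)%6 = 4 → [3, 4, 5, 0, 4, 0, 1]
k=5: row[5] = (0+4)%6 = 4 → [3, 4, 5, 0, 4, 4, 1]
k=6: row[6] = (1+4)%6 = 5 → [3, 4, 5, 0, 4, 4, 5]
sum = 25

25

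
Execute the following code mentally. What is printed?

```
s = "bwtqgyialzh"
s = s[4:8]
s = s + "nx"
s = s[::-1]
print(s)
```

slice [4:8] → 'gyia'
+ 'nx' → 'gyianx'
reverse → 'xnaiyg'

xnaiyg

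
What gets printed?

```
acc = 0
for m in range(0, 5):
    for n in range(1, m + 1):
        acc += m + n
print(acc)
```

m=1,n=1: acc = 0+2 = 2
m=2,n=1: acc = 2+3 = 5
m=2,n=2: acc = 5+4 = 9
m=3,n=1: acc = 9+4 = 13
m=3,n=2: acc = 13+5 = 18
m=3,n=3: acc = 18+6 = 24
m=4,n=1: acc = 24+5 = 29
m=4,n=2: acc = 29+6 = 35
m=4,n=3: acc = 35+7 = 42
m=4,n=4: acc = 42+8 = 50

50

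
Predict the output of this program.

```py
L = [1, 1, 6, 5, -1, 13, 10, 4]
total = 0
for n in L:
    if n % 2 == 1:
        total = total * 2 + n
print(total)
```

55

n=1: odd, total = 0*2+1 = 1
n=1: odd, total = 1*2+1 = 3
n=6: not odd
n=5: odd, total = 3*2+5 = 11
n=-1: odd, total = 11*2+(-1) = 21
n=13: odd, total = 21*2+13 = 55
n=10: not odd
n=4: not odd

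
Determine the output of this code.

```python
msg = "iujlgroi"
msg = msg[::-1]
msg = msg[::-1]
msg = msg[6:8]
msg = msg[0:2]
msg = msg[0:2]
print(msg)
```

oi

reverse → 'iorgljui'
reverse → 'iujlgroi'
slice [6:8] → 'oi'
slice [0:2] → 'oi'
slice [0:2] → 'oi'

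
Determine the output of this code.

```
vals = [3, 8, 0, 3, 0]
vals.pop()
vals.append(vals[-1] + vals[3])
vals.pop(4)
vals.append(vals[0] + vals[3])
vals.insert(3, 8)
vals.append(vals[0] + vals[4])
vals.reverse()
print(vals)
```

pop() removes 0 → [3, 8, 0, 3]
append vals[-1]+vals[3] = 3+3 = 6 → [3, 8, 0, 3, 6]
pop(4) removes 6 → [3, 8, 0, 3]
append vals[0]+vals[3] = 3+3 = 6 → [3, 8, 0, 3, 6]
insert 8 at 3 → [3, 8, 0, 8, 3, 6]
append vals[0]+vals[4] = 3+3 = 6 → [3, 8, 0, 8, 3, 6, 6]
reverse → [6, 6, 3, 8, 0, 8, 3]

[6, 6, 3, 8, 0, 8, 3]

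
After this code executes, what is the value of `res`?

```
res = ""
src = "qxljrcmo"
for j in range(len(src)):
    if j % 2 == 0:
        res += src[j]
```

'qlrm'

j=0: add 'q' → 'q'
j=1: skip
j=2: add 'l' → 'ql'
j=3: skip
j=4: add 'r' → 'qlr'
j=5: skip
j=6: add 'm' → 'qlrm'
j=7: skip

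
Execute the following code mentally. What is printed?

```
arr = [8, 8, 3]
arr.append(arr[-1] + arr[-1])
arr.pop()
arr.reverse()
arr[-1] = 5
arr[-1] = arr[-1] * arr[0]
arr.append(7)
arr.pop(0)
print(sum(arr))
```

append arr[-1]+arr[-1] = 3+3 = 6 → [8, 8, 3, 6]
pop() removes 6 → [8, 8, 3]
reverse → [3, 8, 8]
arr[-1] = 5 → [3, 8, 5]
arr[-1] = arr[-1]*arr[0] = 5*3 = 15 → [3, 8, 15]
append 7 → [3, 8, 15, 7]
pop(0) removes 3 → [8, 15, 7]
sum = 30

30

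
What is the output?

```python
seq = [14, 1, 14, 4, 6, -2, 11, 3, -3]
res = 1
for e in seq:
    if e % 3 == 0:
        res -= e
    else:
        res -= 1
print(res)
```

-11

e=14: not %3==0, res = 1-1 = 0
e=1: not %3==0, res = 0-1 = -1
e=14: not %3==0, res = (-1)-1 = -2
e=4: not %3==0, res = (-2)-1 = -3
e=6: %3==0, res = (-3)-6 = -9
e=-2: not %3==0, res = (-9)-1 = -10
e=11: not %3==0, res = (-10)-1 = -11
e=3: %3==0, res = (-11)-3 = -14
e=-3: %3==0, res = (-14)-(-3) = -11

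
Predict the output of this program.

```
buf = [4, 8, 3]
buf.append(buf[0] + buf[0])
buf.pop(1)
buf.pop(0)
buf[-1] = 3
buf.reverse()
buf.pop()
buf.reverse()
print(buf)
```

append buf[0]+buf[0] = 4+4 = 8 → [4, 8, 3, 8]
pop(1) removes 8 → [4, 3, 8]
pop(0) removes 4 → [3, 8]
buf[-1] = 3 → [3, 3]
reverse → [3, 3]
pop() removes 3 → [3]
reverse → [3]

[3]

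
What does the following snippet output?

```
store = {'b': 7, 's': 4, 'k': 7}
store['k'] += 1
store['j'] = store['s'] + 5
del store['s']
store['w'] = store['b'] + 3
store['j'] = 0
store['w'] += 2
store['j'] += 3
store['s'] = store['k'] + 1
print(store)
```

store['k'] = 7+1 = 8 → {'b': 7, 's': 4, 'k': 8}
store['j'] = store['s']+5 = 9 → {'b': 7, 's': 4, 'k': 8, 'j': 9}
del 's' → {'b': 7, 'k': 8, 'j': 9}
store['w'] = store['b']+3 = 10 → {'b': 7, 'k': 8, 'j': 9, 'w': 10}
store['j'] = 0 → {'b': 7, 'k': 8, 'j': 0, 'w': 10}
store['w'] = 10+2 = 12 → {'b': 7, 'k': 8, 'j': 0, 'w': 12}
store['j'] = 0+3 = 3 → {'b': 7, 'k': 8, 'j': 3, 'w': 12}
store['s'] = store['k']+1 = 9 → {'b': 7, 'k': 8, 'j': 3, 'w': 12, 's': 9}

{'b': 7, 'k': 8, 'j': 3, 'w': 12, 's': 9}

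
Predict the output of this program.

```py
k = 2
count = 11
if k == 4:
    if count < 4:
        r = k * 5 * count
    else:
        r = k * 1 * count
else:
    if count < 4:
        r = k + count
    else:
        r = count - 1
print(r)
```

k=2, count=11
k == 4 is False; count < 4 is False
→ r = count - 1 = 10

10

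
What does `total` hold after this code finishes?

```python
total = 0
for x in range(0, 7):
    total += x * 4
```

84

x=0: total = 0+0*4 = 0
x=1: total = 0+1*4 = 4
x=2: total = 4+2*4 = 12
x=3: total = 12+3*4 = 24
x=4: total = 24+4*4 = 40
x=5: total = 40+5*4 = 60
x=6: total = 60+6*4 = 84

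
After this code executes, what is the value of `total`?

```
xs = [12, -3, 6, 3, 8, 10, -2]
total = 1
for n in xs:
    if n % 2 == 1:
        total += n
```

1

n=12: not odd
n=-3: odd, total = 1+(-3) = -2
n=6: not odd
n=3: odd, total = (-2)+3 = 1
n=8: not odd
n=10: not odd
n=-2: not odd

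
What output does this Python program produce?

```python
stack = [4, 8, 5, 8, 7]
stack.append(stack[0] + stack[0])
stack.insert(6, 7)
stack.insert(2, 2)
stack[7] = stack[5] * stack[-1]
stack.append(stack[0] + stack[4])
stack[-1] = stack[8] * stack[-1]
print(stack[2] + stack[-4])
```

append stack[0]+stack[0] = 4+4 = 8 → [4, 8, 5, 8, 7, 8]
insert 7 at 6 → [4, 8, 5, 8, 7, 8, 7]
insert 2 at 2 → [4, 8, 2, 5, 8, 7, 8, 7]
stack[7] = stack[5]*stack[-1] = 7*7 = 49 → [4, 8, 2, 5, 8, 7, 8, 49]
append stack[0]+stack[4] = 4+8 = 12 → [4, 8, 2, 5, 8, 7, 8, 49, 12]
stack[-1] = stack[8]*stack[-1] = 12*12 = 144 → [4, 8, 2, 5, 8, 7, 8, 49, 144]
stack[2]+stack[-4] = 2+7 = 9

9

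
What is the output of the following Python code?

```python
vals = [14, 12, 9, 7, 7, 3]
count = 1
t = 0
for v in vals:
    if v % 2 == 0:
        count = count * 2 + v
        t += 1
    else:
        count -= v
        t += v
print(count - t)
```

-10

v=14: even, count = 1*2+14 = 16; t=1
v=12: even, count = 16*2+12 = 44; t=2
v=9: not even, count = 44-9 = 35; t=11
v=7: not even, count = 35-7 = 28; t=18
v=7: not even, count = 28-7 = 21; t=25
v=3: not even, count = 21-3 = 18; t=28
count-t = 18-28 = -10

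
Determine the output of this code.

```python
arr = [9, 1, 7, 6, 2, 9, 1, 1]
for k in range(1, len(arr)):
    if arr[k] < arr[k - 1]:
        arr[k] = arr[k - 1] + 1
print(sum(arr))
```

100

k=1: 1<9, arr[1] = 9+1 = 10 → [9, 10, 7, 6, 2, 9, 1, 1]
k=2: 7<10, arr[2] = 10+1 = 11 → [9, 10, 11, 6, 2, 9, 1, 1]
k=3: 6<11, arr[3] = 11+1 = 12 → [9, 10, 11, 12, 2, 9, 1, 1]
k=4: 2<12, arr[4] = 12+1 = 13 → [9, 10, 11, 12, 13, 9, 1, 1]
k=5: 9<13, arr[5] = 13+1 = 14 → [9, 10, 11, 12, 13, 14, 1, 1]
k=6: 1<14, arr[6] = 14+1 = 15 → [9, 10, 11, 12, 13, 14, 15, 1]
k=7: 1<15, arr[7] = 15+1 = 16 → [9, 10, 11, 12, 13, 14, 15, 16]
sum = 100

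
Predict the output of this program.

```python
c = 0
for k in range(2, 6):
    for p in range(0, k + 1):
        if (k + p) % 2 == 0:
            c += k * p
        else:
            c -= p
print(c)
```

k=2,p=0: even sum, c = 0+0 = 0
k=2,p=1: odd sum, c = 0-1 = -1
k=2,p=2: even sum, c = (-1)+4 = 3
k=3,p=0: odd sum, c = 3-0 = 3
k=3,p=1: even sum, c = 3+3 = 6
k=3,p=2: odd sum, c = 6-2 = 4
k=3,p=3: even sum, c = 4+9 = 13
k=4,p=0: even sum, c = 13+0 = 13
k=4,p=1: odd sum, c = 13-1 = 12
k=4,p=2: even sum, c = 12+8 = 20
k=4,p=3: odd sum, c = 20-3 = 17
k=4,p=4: even sum, c = 17+16 = 33
k=5,p=0: odd sum, c = 33-0 = 33
k=5,p=1: even sum, c = 33+5 = 38
k=5,p=2: odd sum, c = 38-2 = 36
k=5,p=3: even sum, c = 36+15 = 51
k=5,p=4: odd sum, c = 51-4 = 47
k=5,p=5: even sum, c = 47+25 = 72

72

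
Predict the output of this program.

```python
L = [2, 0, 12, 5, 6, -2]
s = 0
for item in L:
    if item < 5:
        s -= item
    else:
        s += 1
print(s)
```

item=2: <5, s = 0-2 = -2
item=0: <5, s = (-2)-0 = -2
item=12: not <5, s = (-2)+1 = -1
item=5: not <5, s = (-1)+1 = 0
item=6: not <5, s = 0+1 = 1
item=-2: <5, s = 1-(-2) = 3

3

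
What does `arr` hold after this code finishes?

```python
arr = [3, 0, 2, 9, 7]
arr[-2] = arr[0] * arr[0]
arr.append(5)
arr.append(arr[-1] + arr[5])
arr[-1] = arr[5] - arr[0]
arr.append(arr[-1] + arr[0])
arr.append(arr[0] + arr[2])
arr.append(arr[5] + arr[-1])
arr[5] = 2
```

arr[-2] = arr[0]*arr[0] = 3*3 = 9 → [3, 0, 2, 9, 7]
append 5 → [3, 0, 2, 9, 7, 5]
append arr[-1]+arr[5] = 5+5 = 10 → [3, 0, 2, 9, 7, 5, 10]
arr[-1] = arr[5]-arr[0] = 5-3 = 2 → [3, 0, 2, 9, 7, 5, 2]
append arr[-1]+arr[0] = 2+3 = 5 → [3, 0, 2, 9, 7, 5, 2, 5]
append arr[0]+arr[2] = 3+2 = 5 → [3, 0, 2, 9, 7, 5, 2, 5, 5]
append arr[5]+arr[-1] = 5+5 = 10 → [3, 0, 2, 9, 7, 5, 2, 5, 5, 10]
arr[5] = 2 → [3, 0, 2, 9, 7, 2, 2, 5, 5, 10]

[3, 0, 2, 9, 7, 2, 2, 5, 5, 10]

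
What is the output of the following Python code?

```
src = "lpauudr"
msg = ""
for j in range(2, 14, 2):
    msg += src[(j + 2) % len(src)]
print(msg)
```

urpudl

j=2: add src[4]='u' → 'u'
j=4: add src[6]='r' → 'ur'
j=6: add src[1]='p' → 'urp'
j=8: add src[3]='u' → 'urpu'
j=10: add src[5]='d' → 'urpud'
j=12: add src[0]='l' → 'urpudl'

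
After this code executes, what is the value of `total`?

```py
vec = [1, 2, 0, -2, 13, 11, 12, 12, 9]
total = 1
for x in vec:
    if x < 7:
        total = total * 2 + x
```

x=1: <7, total = 1*2+1 = 3
x=2: <7, total = 3*2+2 = 8
x=0: <7, total = 8*2+0 = 16
x=-2: <7, total = 16*2+(-2) = 30
x=13: not <7
x=11: not <7
x=12: not <7
x=12: not <7
x=9: not <7

30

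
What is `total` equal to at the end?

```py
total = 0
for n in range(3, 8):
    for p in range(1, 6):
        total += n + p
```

n=3,p=1: total = 0+4 = 4
n=3,p=2: total = 4+5 = 9
n=3,p=3: total = 9+6 = 15
n=3,p=4: total = 15+7 = 22
n=3,p=5: total = 22+8 = 30
n=4,p=1: total = 30+5 = 35
n=4,p=2: total = 35+6 = 41
n=4,p=3: total = 41+7 = 48
n=4,p=4: total = 48+8 = 56
n=4,p=5: total = 56+9 = 65
n=5,p=1: total = 65+6 = 71
n=5,p=2: total = 71+7 = 78
n=5,p=3: total = 78+8 = 86
n=5,p=4: total = 86+9 = 95
n=5,p=5: total = 95+10 = 105
n=6,p=1: total = 105+7 = 112
n=6,p=2: total = 112+8 = 120
n=6,p=3: total = 120+9 = 129
n=6,p=4: total = 129+10 = 139
n=6,p=5: total = 139+11 = 150
n=7,p=1: total = 150+8 = 158
n=7,p=2: total = 158+9 = 167
n=7,p=3: total = 167+10 = 177
n=7,p=4: total = 177+11 = 188
n=7,p=5: total = 188+12 = 200

200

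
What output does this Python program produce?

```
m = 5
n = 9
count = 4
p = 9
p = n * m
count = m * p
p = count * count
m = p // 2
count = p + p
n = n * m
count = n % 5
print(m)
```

25312

p = 9*5 = 45
count = 5*45 = 225
p = 225*225 = 50625
m = 50625//2 = 25312
count = 50625+50625 = 101250
n = 9*25312 = 227808
count = 227808%5 = 3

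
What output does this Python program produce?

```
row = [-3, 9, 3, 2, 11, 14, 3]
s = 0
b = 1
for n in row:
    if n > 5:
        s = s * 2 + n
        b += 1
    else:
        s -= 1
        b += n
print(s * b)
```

495

n=-3: not >5, s = 0-1 = -1; b=-2
n=9: >5, s = (-1)*2+9 = 7; b=-1
n=3: not >5, s = 7-1 = 6; b=2
n=2: not >5, s = 6-1 = 5; b=4
n=11: >5, s = 5*2+11 = 21; b=5
n=14: >5, s = 21*2+14 = 56; b=6
n=3: not >5, s = 56-1 = 55; b=9
s*b = 55*9 = 495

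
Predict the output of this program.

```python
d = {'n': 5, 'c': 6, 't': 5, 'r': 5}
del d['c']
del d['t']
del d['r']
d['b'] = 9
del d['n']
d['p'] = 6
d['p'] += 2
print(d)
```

{'b': 9, 'p': 8}

del 'c' → {'n': 5, 't': 5, 'r': 5}
del 't' → {'n': 5, 'r': 5}
del 'r' → {'n': 5}
d['b'] = 9 → {'n': 5, 'b': 9}
del 'n' → {'b': 9}
d['p'] = 6 → {'b': 9, 'p': 6}
d['p'] = 6+2 = 8 → {'b': 9, 'p': 8}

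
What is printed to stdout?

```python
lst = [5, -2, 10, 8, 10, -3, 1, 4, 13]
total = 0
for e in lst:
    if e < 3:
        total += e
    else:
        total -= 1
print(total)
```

e=5: not <3, total = 0-1 = -1
e=-2: <3, total = (-1)+(-2) = -3
e=10: not <3, total = (-3)-1 = -4
e=8: not <3, total = (-4)-1 = -5
e=10: not <3, total = (-5)-1 = -6
e=-3: <3, total = (-6)+(-3) = -9
e=1: <3, total = (-9)+1 = -8
e=4: not <3, total = (-8)-1 = -9
e=13: not <3, total = (-9)-1 = -10

-10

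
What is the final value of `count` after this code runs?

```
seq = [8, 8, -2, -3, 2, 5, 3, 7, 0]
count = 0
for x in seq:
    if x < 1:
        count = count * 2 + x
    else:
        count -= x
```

-176

x=8: not <1, count = 0-8 = -8
x=8: not <1, count = (-8)-8 = -16
x=-2: <1, count = (-16)*2+(-2) = -34
x=-3: <1, count = (-34)*2+(-3) = -71
x=2: not <1, count = (-71)-2 = -73
x=5: not <1, count = (-73)-5 = -78
x=3: not <1, count = (-78)-3 = -81
x=7: not <1, count = (-81)-7 = -88
x=0: <1, count = (-88)*2+0 = -176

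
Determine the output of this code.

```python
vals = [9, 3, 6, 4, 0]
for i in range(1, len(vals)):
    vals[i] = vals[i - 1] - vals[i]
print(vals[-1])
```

i=1: vals[1] = 9-3 = 6 → [9, 6, 6, 4, 0]
i=2: vals[2] = 6-6 = 0 → [9, 6, 0, 4, 0]
i=3: vals[3] = 0-4 = -4 → [9, 6, 0, -4, 0]
i=4: vals[4] = (-4)-0 = -4 → [9, 6, 0, -4, -4]

-4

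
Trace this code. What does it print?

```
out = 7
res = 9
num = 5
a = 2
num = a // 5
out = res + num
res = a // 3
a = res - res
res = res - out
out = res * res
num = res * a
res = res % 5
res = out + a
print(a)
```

0

num = 2//5 = 0
out = 9+0 = 9
res = 2//3 = 0
a = 0-0 = 0
res = 0-9 = -9
out = (-9)*(-9) = 81
num = (-9)*0 = 0
res = (-9)%5 = 1
res = 81+0 = 81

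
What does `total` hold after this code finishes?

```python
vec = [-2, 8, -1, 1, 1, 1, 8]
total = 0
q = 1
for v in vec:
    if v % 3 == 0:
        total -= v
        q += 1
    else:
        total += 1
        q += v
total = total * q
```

119

v=-2: not %3==0, total = 0+1 = 1; q=-1
v=8: not %3==0, total = 1+1 = 2; q=7
v=-1: not %3==0, total = 2+1 = 3; q=6
v=1: not %3==0, total = 3+1 = 4; q=7
v=1: not %3==0, total = 4+1 = 5; q=8
v=1: not %3==0, total = 5+1 = 6; q=9
v=8: not %3==0, total = 6+1 = 7; q=17
total*q = 7*17 = 119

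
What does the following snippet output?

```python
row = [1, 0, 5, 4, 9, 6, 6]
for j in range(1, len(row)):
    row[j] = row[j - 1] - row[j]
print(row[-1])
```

-29

j=1: row[1] = 1-0 = 1 → [1, 1, 5, 4, 9, 6, 6]
j=2: row[2] = 1-5 = -4 → [1, 1, -4, 4, 9, 6, 6]
j=3: row[3] = (-4)-4 = -8 → [1, 1, -4, -8, 9, 6, 6]
j=4: row[4] = (-8)-9 = -17 → [1, 1, -4, -8, -17, 6, 6]
j=5: row[5] = (-17)-6 = -23 → [1, 1, -4, -8, -17, -23, 6]
j=6: row[6] = (-23)-6 = -29 → [1, 1, -4, -8, -17, -23, -29]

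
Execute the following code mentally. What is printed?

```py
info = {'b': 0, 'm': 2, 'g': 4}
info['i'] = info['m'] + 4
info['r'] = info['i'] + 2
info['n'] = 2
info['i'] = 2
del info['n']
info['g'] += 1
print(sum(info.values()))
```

17

info['i'] = info['m']+4 = 6 → {'b': 0, 'm': 2, 'g': 4, 'i': 6}
info['r'] = info['i']+2 = 8 → {'b': 0, 'm': 2, 'g': 4, 'i': 6, 'r': 8}
info['n'] = 2 → {'b': 0, 'm': 2, 'g': 4, 'i': 6, 'r': 8, 'n': 2}
info['i'] = 2 → {'b': 0, 'm': 2, 'g': 4, 'i': 2, 'r': 8, 'n': 2}
del 'n' → {'b': 0, 'm': 2, 'g': 4, 'i': 2, 'r': 8}
info['g'] = 4+1 = 5 → {'b': 0, 'm': 2, 'g': 5, 'i': 2, 'r': 8}
sum of values = 17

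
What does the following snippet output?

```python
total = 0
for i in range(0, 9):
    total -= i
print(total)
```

-36

i=0: total = 0-0 = 0
i=1: total = 0-1 = -1
i=2: total = (-1)-2 = -3
i=3: total = (-3)-3 = -6
i=4: total = (-6)-4 = -10
i=5: total = (-10)-5 = -15
i=6: total = (-15)-6 = -21
i=7: total = (-21)-7 = -28
i=8: total = (-28)-8 = -36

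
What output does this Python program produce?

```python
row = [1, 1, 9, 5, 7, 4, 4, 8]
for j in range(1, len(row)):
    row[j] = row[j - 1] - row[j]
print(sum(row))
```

-134

j=1: row[1] = 1-1 = 0 → [1, 0, 9, 5, 7, 4, 4, 8]
j=2: row[2] = 0-9 = -9 → [1, 0, -9, 5, 7, 4, 4, 8]
j=3: row[3] = (-9)-5 = -14 → [1, 0, -9, -14, 7, 4, 4, 8]
j=4: row[4] = (-14)-7 = -21 → [1, 0, -9, -14, -21, 4, 4, 8]
j=5: row[5] = (-21)-4 = -25 → [1, 0, -9, -14, -21, -25, 4, 8]
j=6: row[6] = (-25)-4 = -29 → [1, 0, -9, -14, -21, -25, -29, 8]
j=7: row[7] = (-29)-8 = -37 → [1, 0, -9, -14, -21, -25, -29, -37]
sum = -134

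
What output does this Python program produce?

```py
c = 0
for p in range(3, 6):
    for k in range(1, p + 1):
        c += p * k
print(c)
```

133

p=3,k=1: c = 0+3 = 3
p=3,k=2: c = 3+6 = 9
p=3,k=3: c = 9+9 = 18
p=4,k=1: c = 18+4 = 22
p=4,k=2: c = 22+8 = 30
p=4,k=3: c = 30+12 = 42
p=4,k=4: c = 42+16 = 58
p=5,k=1: c = 58+5 = 63
p=5,k=2: c = 63+10 = 73
p=5,k=3: c = 73+15 = 88
p=5,k=4: c = 88+20 = 108
p=5,k=5: c = 108+25 = 133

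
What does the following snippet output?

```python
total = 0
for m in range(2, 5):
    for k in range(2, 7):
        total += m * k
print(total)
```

180

m=2,k=2: total = 0+4 = 4
m=2,k=3: total = 4+6 = 10
m=2,k=4: total = 10+8 = 18
m=2,k=5: total = 18+10 = 28
m=2,k=6: total = 28+12 = 40
m=3,k=2: total = 40+6 = 46
m=3,k=3: total = 46+9 = 55
m=3,k=4: total = 55+12 = 67
m=3,k=5: total = 67+15 = 82
m=3,k=6: total = 82+18 = 100
m=4,k=2: total = 100+8 = 108
m=4,k=3: total = 108+12 = 120
m=4,k=4: total = 120+16 = 136
m=4,k=5: total = 136+20 = 156
m=4,k=6: total = 156+24 = 180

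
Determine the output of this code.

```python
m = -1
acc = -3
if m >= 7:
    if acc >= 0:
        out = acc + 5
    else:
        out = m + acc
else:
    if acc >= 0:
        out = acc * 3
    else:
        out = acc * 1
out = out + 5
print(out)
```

2

m=-1, acc=-3
m >= 7 is False; acc >= 0 is False
→ out = acc * 1 = -3
out = (-3)+5 = 2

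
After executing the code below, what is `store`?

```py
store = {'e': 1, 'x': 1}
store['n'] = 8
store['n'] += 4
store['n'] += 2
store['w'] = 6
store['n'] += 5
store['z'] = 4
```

{'e': 1, 'x': 1, 'n': 19, 'w': 6, 'z': 4}

store['n'] = 8 → {'e': 1, 'x': 1, 'n': 8}
store['n'] = 8+4 = 12 → {'e': 1, 'x': 1, 'n': 12}
store['n'] = 12+2 = 14 → {'e': 1, 'x': 1, 'n': 14}
store['w'] = 6 → {'e': 1, 'x': 1, 'n': 14, 'w': 6}
store['n'] = 14+5 = 19 → {'e': 1, 'x': 1, 'n': 19, 'w': 6}
store['z'] = 4 → {'e': 1, 'x': 1, 'n': 19, 'w': 6, 'z': 4}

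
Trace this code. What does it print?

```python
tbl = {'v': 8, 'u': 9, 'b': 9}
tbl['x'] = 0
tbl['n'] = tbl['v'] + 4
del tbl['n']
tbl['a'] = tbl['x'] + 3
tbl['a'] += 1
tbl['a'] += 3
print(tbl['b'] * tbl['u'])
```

tbl['x'] = 0 → {'v': 8, 'u': 9, 'b': 9, 'x': 0}
tbl['n'] = tbl['v']+4 = 12 → {'v': 8, 'u': 9, 'b': 9, 'x': 0, 'n': 12}
del 'n' → {'v': 8, 'u': 9, 'b': 9, 'x': 0}
tbl['a'] = tbl['x']+3 = 3 → {'v': 8, 'u': 9, 'b': 9, 'x': 0, 'a': 3}
tbl['a'] = 3+1 = 4 → {'v': 8, 'u': 9, 'b': 9, 'x': 0, 'a': 4}
tbl['a'] = 4+3 = 7 → {'v': 8, 'u': 9, 'b': 9, 'x': 0, 'a': 7}
tbl['b']*tbl['u'] = 9*9 = 81

81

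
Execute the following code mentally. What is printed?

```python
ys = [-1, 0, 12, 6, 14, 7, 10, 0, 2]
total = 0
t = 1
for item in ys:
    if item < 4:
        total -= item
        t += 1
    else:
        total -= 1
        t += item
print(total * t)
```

item=-1: <4, total = 0-(-1) = 1; t=2
item=0: <4, total = 1-0 = 1; t=3
item=12: not <4, total = 1-1 = 0; t=15
item=6: not <4, total = 0-1 = -1; t=21
item=14: not <4, total = (-1)-1 = -2; t=35
item=7: not <4, total = (-2)-1 = -3; t=42
item=10: not <4, total = (-3)-1 = -4; t=52
item=0: <4, total = (-4)-0 = -4; t=53
item=2: <4, total = (-4)-2 = -6; t=54
total*t = (-6)*54 = -324

-324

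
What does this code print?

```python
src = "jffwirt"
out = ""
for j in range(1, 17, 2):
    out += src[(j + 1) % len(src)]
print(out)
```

fitfwrjf

j=1: add src[2]='f' → 'f'
j=3: add src[4]='i' → 'fi'
j=5: add src[6]='t' → 'fit'
j=7: add src[1]='f' → 'fitf'
j=9: add src[3]='w' → 'fitfw'
j=11: add src[5]='r' → 'fitfwr'
j=13: add src[0]='j' → 'fitfwrj'
j=15: add src[2]='f' → 'fitfwrjf'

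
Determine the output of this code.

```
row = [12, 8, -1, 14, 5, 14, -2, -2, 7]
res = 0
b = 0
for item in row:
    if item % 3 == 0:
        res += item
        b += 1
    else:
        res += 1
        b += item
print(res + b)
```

64

item=12: %3==0, res = 0+12 = 12; b=1
item=8: not %3==0, res = 12+1 = 13; b=9
item=-1: not %3==0, res = 13+1 = 14; b=8
item=14: not %3==0, res = 14+1 = 15; b=22
item=5: not %3==0, res = 15+1 = 16; b=27
item=14: not %3==0, res = 16+1 = 17; b=41
item=-2: not %3==0, res = 17+1 = 18; b=39
item=-2: not %3==0, res = 18+1 = 19; b=37
item=7: not %3==0, res = 19+1 = 20; b=44
res+b = 20+44 = 64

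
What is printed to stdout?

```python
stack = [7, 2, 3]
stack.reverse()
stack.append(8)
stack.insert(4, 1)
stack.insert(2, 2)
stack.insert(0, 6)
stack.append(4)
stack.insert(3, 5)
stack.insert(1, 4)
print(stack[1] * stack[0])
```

24

reverse → [3, 2, 7]
append 8 → [3, 2, 7, 8]
insert 1 at 4 → [3, 2, 7, 8, 1]
insert 2 at 2 → [3, 2, 2, 7, 8, 1]
insert 6 at 0 → [6, 3, 2, 2, 7, 8, 1]
append 4 → [6, 3, 2, 2, 7, 8, 1, 4]
insert 5 at 3 → [6, 3, 2, 5, 2, 7, 8, 1, 4]
insert 4 at 1 → [6, 4, 3, 2, 5, 2, 7, 8, 1, 4]
stack[1]*stack[0] = 4*6 = 24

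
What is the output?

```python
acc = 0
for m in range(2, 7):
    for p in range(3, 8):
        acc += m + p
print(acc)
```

m=2,p=3: acc = 0+5 = 5
m=2,p=4: acc = 5+6 = 11
m=2,p=5: acc = 11+7 = 18
m=2,p=6: acc = 18+8 = 26
m=2,p=7: acc = 26+9 = 35
m=3,p=3: acc = 35+6 = 41
m=3,p=4: acc = 41+7 = 48
m=3,p=5: acc = 48+8 = 56
m=3,p=6: acc = 56+9 = 65
m=3,p=7: acc = 65+10 = 75
m=4,p=3: acc = 75+7 = 82
m=4,p=4: acc = 82+8 = 90
m=4,p=5: acc = 90+9 = 99
m=4,p=6: acc = 99+10 = 109
m=4,p=7: acc = 109+11 = 120
m=5,p=3: acc = 120+8 = 128
m=5,p=4: acc = 128+9 = 137
m=5,p=5: acc = 137+10 = 147
m=5,p=6: acc = 147+11 = 158
m=5,p=7: acc = 158+12 = 170
m=6,p=3: acc = 170+9 = 179
m=6,p=4: acc = 179+10 = 189
m=6,p=5: acc = 189+11 = 200
m=6,p=6: acc = 200+12 = 212
m=6,p=7: acc = 212+13 = 225

225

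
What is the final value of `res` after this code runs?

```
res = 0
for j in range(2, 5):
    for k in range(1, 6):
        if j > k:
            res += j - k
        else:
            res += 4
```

j=2,k=1: 2>1, res = 0+1 = 1
j=2,k=2: not 2>2, res = 1+4 = 5
j=2,k=3: not 2>3, res = 5+4 = 9
j=2,k=4: not 2>4, res = 9+4 = 13
j=2,k=5: not 2>5, res = 13+4 = 17
j=3,k=1: 3>1, res = 17+2 = 19
j=3,k=2: 3>2, res = 19+1 = 20
j=3,k=3: not 3>3, res = 20+4 = 24
j=3,k=4: not 3>4, res = 24+4 = 28
j=3,k=5: not 3>5, res = 28+4 = 32
j=4,k=1: 4>1, res = 32+3 = 35
j=4,k=2: 4>2, res = 35+2 = 37
j=4,k=3: 4>3, res = 37+1 = 38
j=4,k=4: not 4>4, res = 38+4 = 42
j=4,k=5: not 4>5, res = 42+4 = 46

46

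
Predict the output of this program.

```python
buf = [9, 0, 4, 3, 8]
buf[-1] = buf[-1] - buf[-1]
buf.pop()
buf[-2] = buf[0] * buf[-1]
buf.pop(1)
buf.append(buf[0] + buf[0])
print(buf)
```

[9, 27, 3, 18]

buf[-1] = buf[-1]-buf[-1] = 8-8 = 0 → [9, 0, 4, 3, 0]
pop() removes 0 → [9, 0, 4, 3]
buf[-2] = buf[0]*buf[-1] = 9*3 = 27 → [9, 0, 27, 3]
pop(1) removes 0 → [9, 27, 3]
append buf[0]+buf[0] = 9+9 = 18 → [9, 27, 3, 18]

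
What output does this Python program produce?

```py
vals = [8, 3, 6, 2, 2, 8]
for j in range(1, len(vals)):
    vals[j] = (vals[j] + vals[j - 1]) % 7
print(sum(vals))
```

j=1: vals[1] = (3+8)%7 = 4 → [8, 4, 6, 2, 2, 8]
j=2: vals[2] = (6+4)%7 = 3 → [8, 4, 3, 2, 2, 8]
j=3: vals[3] = (2+3)%7 = 5 → [8, 4, 3, 5, 2, 8]
j=4: vals[4] = (2+5)%7 = 0 → [8, 4, 3, 5, 0, 8]
j=5: vals[5] = (8+0)%7 = 1 → [8, 4, 3, 5, 0, 1]
sum = 21

21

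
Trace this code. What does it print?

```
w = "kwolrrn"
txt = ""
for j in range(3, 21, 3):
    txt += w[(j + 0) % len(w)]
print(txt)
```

lnorwr

j=3: add w[3]='l' → 'l'
j=6: add w[6]='n' → 'ln'
j=9: add w[2]='o' → 'lno'
j=12: add w[5]='r' → 'lnor'
j=15: add w[1]='w' → 'lnorw'
j=18: add w[4]='r' → 'lnorwr'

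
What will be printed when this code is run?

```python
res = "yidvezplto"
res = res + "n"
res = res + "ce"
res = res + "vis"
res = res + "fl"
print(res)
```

+ 'n' → 'yidvezplton'
+ 'ce' → 'yidvezpltonce'
+ 'vis' → 'yidvezpltoncevis'
+ 'fl' → 'yidvezpltoncevisfl'

yidvezpltoncevisfl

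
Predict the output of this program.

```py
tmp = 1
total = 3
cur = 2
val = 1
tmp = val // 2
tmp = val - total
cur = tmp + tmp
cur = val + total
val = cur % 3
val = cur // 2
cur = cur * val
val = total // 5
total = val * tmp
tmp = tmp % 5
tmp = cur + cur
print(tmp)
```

16

tmp = 1//2 = 0
tmp = 1-3 = -2
cur = (-2)+(-2) = -4
cur = 1+3 = 4
val = 4%3 = 1
val = 4//2 = 2
cur = 4*2 = 8
val = 3//5 = 0
total = 0*(-2) = 0
tmp = (-2)%5 = 3
tmp = 8+8 = 16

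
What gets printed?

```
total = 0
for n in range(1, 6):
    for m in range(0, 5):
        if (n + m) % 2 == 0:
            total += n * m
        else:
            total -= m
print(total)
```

46

n=1,m=0: odd sum, total = 0-0 = 0
n=1,m=1: even sum, total = 0+1 = 1
n=1,m=2: odd sum, total = 1-2 = -1
n=1,m=3: even sum, total = (-1)+3 = 2
n=1,m=4: odd sum, total = 2-4 = -2
n=2,m=0: even sum, total = (-2)+0 = -2
n=2,m=1: odd sum, total = (-2)-1 = -3
n=2,m=2: even sum, total = (-3)+4 = 1
n=2,m=3: odd sum, total = 1-3 = -2
n=2,m=4: even sum, total = (-2)+8 = 6
n=3,m=0: odd sum, total = 6-0 = 6
n=3,m=1: even sum, total = 6+3 = 9
n=3,m=2: odd sum, total = 9-2 = 7
n=3,m=3: even sum, total = 7+9 = 16
n=3,m=4: odd sum, total = 16-4 = 12
n=4,m=0: even sum, total = 12+0 = 12
n=4,m=1: odd sum, total = 12-1 = 11
n=4,m=2: even sum, total = 11+8 = 19
n=4,m=3: odd sum, total = 19-3 = 16
n=4,m=4: even sum, total = 16+16 = 32
n=5,m=0: odd sum, total = 32-0 = 32
n=5,m=1: even sum, total = 32+5 = 37
n=5,m=2: odd sum, total = 37-2 = 35
n=5,m=3: even sum, total = 35+15 = 50
n=5,m=4: odd sum, total = 50-4 = 46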